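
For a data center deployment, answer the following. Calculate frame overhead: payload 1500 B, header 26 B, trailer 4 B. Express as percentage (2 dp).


Given: payload = 1500 B, header = 26 B, trailer = 4 B
Overhead bytes = header + trailer = 26 + 4 = 30
Total frame = payload + overhead = 1500 + 30 = 1530
Overhead % = 30 / 1530 * 100 = 1.9608% -> 1.96% (2 dp)

1.96


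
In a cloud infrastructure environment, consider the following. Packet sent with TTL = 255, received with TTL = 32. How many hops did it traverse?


Given: initial TTL = 255, received TTL = 32
Hops = initial TTL - received TTL
Hops = 255 - 32 = 223

223


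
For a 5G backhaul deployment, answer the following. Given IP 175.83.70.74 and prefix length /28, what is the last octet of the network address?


Given: IP = 175.83.70.74, prefix = /28
Subnet mask = 255.255.255.240
Last octet of IP: 74
Last octet of mask: 240
Network last octet = 74 AND 240 = 64

64


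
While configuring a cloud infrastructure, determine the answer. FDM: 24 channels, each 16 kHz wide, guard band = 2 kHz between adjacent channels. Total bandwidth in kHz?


Given: 24 channels, 16 kHz each, guard = 2 kHz
Channel bandwidth = 24 * 16 = 384 kHz
Guard bands = 23 gaps * 2 kHz = 46 kHz
Total = 384 + 46 = 430 kHz

430


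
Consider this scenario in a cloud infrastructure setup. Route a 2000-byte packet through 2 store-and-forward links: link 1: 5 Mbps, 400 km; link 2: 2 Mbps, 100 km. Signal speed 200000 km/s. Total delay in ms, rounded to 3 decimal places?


Packet = 2000 bytes = 16000 bits. Store-and-forward: sum (t_trans + t_prop) per link.
Link 1: t_trans = 16000/(5*10^6) s = 3.2000 ms; t_prop = 400/200000 s = 2.0000 ms; subtotal = 5.2000 ms
Link 2: t_trans = 16000/(2*10^6) s = 8.0000 ms; t_prop = 100/200000 s = 0.5000 ms; subtotal = 8.5000 ms
End-to-end = 5.2000 + 8.5000 = 13.7000 ms -> 13.700 ms (3 dp)

13.700


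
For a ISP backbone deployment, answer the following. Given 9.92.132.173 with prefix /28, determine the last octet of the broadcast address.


Given: IP = 9.92.132.173, prefix = /28
Host bits = 32 - 28 = 4
Network last octet = 173 AND mask = 160
Host part size = 2^4 - 1 = 15
Broadcast last octet = 160 OR 15 = 175

175


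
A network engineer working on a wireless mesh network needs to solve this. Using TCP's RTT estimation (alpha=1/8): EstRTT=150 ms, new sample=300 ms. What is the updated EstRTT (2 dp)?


Given: EstRTT = 150 ms, SampleRTT = 300 ms, alpha = 1/8
New EstRTT = (1 - alpha) * EstRTT + alpha * SampleRTT
(7/8) * 150 = 131.25
(1/8) * 300 = 37.5
New EstRTT = 131.25 + 37.5 = 168.75 ms -> 168.75 ms (2 dp)

168.75


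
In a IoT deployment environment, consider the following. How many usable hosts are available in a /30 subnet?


Given: subnet mask /30
Host bits = 32 - 30 = 2
Total addresses = 2^2 = 4
Usable hosts = 4 - 2 (network + broadcast) = 2

2


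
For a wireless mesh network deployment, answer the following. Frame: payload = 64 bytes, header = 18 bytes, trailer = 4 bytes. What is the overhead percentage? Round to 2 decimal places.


Given: payload = 64 B, header = 18 B, trailer = 4 B
Overhead bytes = header + trailer = 18 + 4 = 22
Total frame = payload + overhead = 64 + 22 = 86
Overhead % = 22 / 86 * 100 = 25.5814% -> 25.58% (2 dp)

25.58


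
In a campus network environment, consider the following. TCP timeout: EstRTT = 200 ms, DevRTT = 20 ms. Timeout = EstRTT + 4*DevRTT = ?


Given: EstRTT = 200 ms, DevRTT = 20 ms
Timeout = EstRTT + 4 * DevRTT
4 * DevRTT = 4 * 20 = 80
Timeout = 200 + 80 = 280 ms

280


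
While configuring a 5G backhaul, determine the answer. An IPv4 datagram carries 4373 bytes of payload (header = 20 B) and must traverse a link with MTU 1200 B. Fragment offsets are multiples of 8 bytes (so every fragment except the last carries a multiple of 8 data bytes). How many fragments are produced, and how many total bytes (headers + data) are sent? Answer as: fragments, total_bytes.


Max data per non-final fragment = floor((MTU - header)/8)*8 = floor((1200 - 20)/8)*8 = floor(1180/8)*8 = 1176 B
Final fragment needs no 8-byte alignment: it can carry up to MTU - header = 1180 B
Non-final fragments needed = ceil((payload - 1180) / 1176) = ceil(3193/1176) = ceil(2.7151) = 3
Number of fragments = 3 + 1 = 4
Fragment sizes (data): 3 * 1176 B + 845 B (last, 845 <= 1180 OK)
Total bytes sent = payload + n_frags * header = 4373 + 4*20 = 4373 + 80 = 4453 B

4, 4453


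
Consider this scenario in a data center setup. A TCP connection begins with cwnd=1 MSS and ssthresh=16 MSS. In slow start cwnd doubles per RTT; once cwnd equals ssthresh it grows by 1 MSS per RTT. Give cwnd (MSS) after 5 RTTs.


RTT 0: cwnd = 1 MSS (initial)
RTT 1: cwnd = 2 MSS (slow start, doubled)
RTT 2: cwnd = 4 MSS (slow start, doubled)
RTT 3: cwnd = 8 MSS (slow start, doubled)
RTT 4: cwnd = 16 MSS (slow start, doubled)
RTT 5: cwnd = 17 MSS (congestion avoidance, +1)

17


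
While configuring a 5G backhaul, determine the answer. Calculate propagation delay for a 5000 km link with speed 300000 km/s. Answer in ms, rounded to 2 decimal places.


Given: distance = 5000 km, speed = 300000 km/s
Delay = distance / speed = 5000 / 300000 seconds
Delay in ms = 5000 * 1000 / 300000
Delay = 16.6667 ms
Rounded to 2 dp = 16.67 ms

16.67


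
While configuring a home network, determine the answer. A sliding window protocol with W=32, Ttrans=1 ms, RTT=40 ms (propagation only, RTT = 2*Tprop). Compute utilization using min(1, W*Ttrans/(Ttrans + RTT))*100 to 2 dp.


Given: W = 32, Ttrans = 1 ms, RTT = 40 ms (= 2 * Tprop, Tprop = 20 ms)
Cycle time = Ttrans + RTT = 1 + 40 = 41 ms (first packet sent until its ACK returns)
W * Ttrans = 32 * 1 = 32 ms of sending per cycle
W * Ttrans / (Ttrans + RTT) = 32 / 41 = 0.780488
U = min(1, 0.780488) = 0.780488
U% = 78.05%

78.05


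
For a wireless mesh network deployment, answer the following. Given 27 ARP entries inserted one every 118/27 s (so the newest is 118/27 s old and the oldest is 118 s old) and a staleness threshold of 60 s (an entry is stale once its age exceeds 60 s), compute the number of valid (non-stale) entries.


Ages are k * 118/27 s for k = 1..27 (spacing = 4.3704 s).
Entry k is valid iff k * 118/27 <= 60 iff k <= 27 * 60 / 118 = 13.7288
n_valid = floor(13.7288) = 13
(n_stale = 27 - 13 = 14)

13


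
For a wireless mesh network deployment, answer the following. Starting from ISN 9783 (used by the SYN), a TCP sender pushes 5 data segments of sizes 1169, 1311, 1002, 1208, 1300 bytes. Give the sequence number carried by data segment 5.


The SYN occupies sequence number ISN = 9783, so the first data byte is ISN + 1 = 9784.
SEQ of data segment i = (ISN + 1) + sum of payload sizes of segments 1..i-1.
Segment 1: SEQ = 9784, payload = 1169 bytes
Segment 2: SEQ = 10953, payload = 1311 bytes
Segment 3: SEQ = 12264, payload = 1002 bytes
Segment 4: SEQ = 13266, payload = 1208 bytes
Segment 5: SEQ = 14474, payload = 1300 bytes
SEQ of segment 5 = 9784 + 1169 + 1311 + 1002 + 1208 = 14474

14474


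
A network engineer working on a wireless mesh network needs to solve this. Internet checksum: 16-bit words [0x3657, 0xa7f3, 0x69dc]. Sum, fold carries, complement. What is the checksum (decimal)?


Given words: [0x3657, 0xa7f3, 0x69dc]
Step 1: Sum all words
Raw sum = 13911 + 42995 + 27100 = 84006
Step 2: Fold carry: (18470 + 1) = 18471
One's complement = ~18471 & 0xFFFF = 47064

47064


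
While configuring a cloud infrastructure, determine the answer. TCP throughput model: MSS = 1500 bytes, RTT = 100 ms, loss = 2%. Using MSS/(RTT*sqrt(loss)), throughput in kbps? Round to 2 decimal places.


Given: MSS = 1500 bytes, RTT = 100 ms, loss = 2%
RTT in seconds = 100 / 1000 = 0.1
Loss rate = 2% = 0.02
sqrt(loss) = sqrt(0.02) = 0.141421356237
Throughput (bytes/s) = 1500 / (0.1 * 0.141421356237) = 106066.0172
Throughput (kbps) = 106066.0172 * 8 / 1000 = 848.528137 -> 848.53 kbps (2 dp)

848.53


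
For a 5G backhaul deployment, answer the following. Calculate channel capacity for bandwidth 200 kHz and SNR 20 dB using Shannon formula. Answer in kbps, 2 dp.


Given: B = 200 kHz, SNR = 20 dB
SNR linear = 10^(20/10) = 100
1 + SNR = 101
log2(101) = 6.6582114828
C = 200 * 1000 * 6.6582114828 = 1331642.2966 bps
C = 1331.642297 kbps -> 1331.64 kbps (2 dp)

1331.64


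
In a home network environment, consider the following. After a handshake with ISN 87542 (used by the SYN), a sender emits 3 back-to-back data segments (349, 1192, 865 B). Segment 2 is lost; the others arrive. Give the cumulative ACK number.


SYN uses sequence number 87542; first data byte = ISN + 1 = 87543.
Segment 1: SEQ = 87543, len = 349 B, covers [87543, 87891]
Segment 2: SEQ = 87892, len = 1192 B, covers [87892, 89083] [LOST]
Segment 3: SEQ = 89084, len = 865 B, covers [89084, 89948]
In-order data received: bytes [87543, 87891] (segments 1..1).
Segment 2 missing -> gap begins at byte 87892; later segments buffered out of order.
Cumulative ACK = next expected in-order byte = 87543 + 349 = 87892

87892


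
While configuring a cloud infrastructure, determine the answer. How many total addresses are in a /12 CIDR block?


Given: CIDR prefix /12
Host bits = 32 - 12 = 20
Total addresses = 2^20 = 1048576

1048576


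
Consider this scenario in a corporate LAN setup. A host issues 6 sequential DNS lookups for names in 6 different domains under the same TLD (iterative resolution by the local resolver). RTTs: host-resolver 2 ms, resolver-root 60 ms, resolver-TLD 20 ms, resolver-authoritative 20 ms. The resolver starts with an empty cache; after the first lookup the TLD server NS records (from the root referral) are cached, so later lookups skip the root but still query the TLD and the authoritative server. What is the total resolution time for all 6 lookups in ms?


Lookup 1 (cold cache): local + root + TLD + auth = 2 + 60 + 20 + 20 = 102 ms
Lookups 2..6 (TLD NS cached -> skip root; new domain -> still ask TLD and auth): local + TLD + auth = 2 + 20 + 20 = 42 ms each
Remaining 5 lookups: 5 * 42 = 210 ms
Total = 102 + 210 = 312 ms

312


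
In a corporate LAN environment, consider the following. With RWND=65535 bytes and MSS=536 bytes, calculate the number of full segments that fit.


Given: RWND = 65535 bytes, MSS = 536 bytes
Full segments = floor(RWND / MSS)
Full segments = floor(65535 / 536)
Full segments = floor(122.2668) = 122

122


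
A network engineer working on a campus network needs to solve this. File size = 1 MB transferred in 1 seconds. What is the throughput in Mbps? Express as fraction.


Given: file = 1 MB, time = 1 s
File in Mb = 1 * 8 = 8 Mb
Throughput = 8 / 1 Mbps
Throughput = 8 Mbps

8


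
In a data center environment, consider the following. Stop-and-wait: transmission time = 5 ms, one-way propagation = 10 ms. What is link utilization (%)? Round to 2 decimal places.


Given: Ttrans = 5 ms, Tprop = 10 ms
RTT = 2 * Tprop = 2 * 10 = 20 ms
U = Ttrans / (Ttrans + RTT)
U = 5 / (5 + 20)
U = 5 / 25 = 0.2
U% = 20.00%

20.00


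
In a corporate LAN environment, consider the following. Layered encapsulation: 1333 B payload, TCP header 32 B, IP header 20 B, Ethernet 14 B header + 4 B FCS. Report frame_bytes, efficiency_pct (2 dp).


TCP segment = 1333 + 32 = 1365 B
IP packet = 1365 + 20 = 1385 B
Ethernet frame = 1385 + 14 + 4 = 1403 B
Efficiency = app / frame = 1333 / 1403 = 0.950107 = 95.0107% -> 95.01% (2 dp)

1403, 95.01


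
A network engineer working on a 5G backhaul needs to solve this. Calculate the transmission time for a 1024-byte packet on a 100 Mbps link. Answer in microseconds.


Given: packet = 1024 bytes, bandwidth = 100 Mbps
Packet in bits = 1024 * 8 = 8192 bits
Bandwidth = 100 * 10^6 = 100000000 bps
Time = 8192 / 100000000 seconds
Time in us = 8192 * 10^6 / 100000000 = 81.92

81.92


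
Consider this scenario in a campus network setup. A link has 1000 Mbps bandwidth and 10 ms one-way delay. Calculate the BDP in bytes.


Given: bandwidth = 1000 Mbps, delay = 10 ms
BDP in bits = 1000 * 10^6 * 10 / 1000
BDP in bits = 10000000
BDP in bytes = 10000000 / 8 = 1250000

1250000


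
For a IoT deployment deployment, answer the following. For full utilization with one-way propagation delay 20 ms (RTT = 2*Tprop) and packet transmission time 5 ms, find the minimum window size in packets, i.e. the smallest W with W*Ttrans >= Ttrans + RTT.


Given: Ttrans = 5 ms, RTT = 40 ms (= 2 * Tprop, Tprop = 20 ms)
Time until first ACK returns = Ttrans + RTT = 5 + 40 = 45 ms
Need W * Ttrans >= Ttrans + RTT  ->  W >= (Ttrans + RTT) / Ttrans
(Ttrans + RTT) / Ttrans = 45 / 5 = 9
W_min = ceil(9) = 9

9


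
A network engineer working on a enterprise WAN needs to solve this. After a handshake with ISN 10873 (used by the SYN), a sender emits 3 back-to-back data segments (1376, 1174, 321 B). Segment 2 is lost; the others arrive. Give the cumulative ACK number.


SYN uses sequence number 10873; first data byte = ISN + 1 = 10874.
Segment 1: SEQ = 10874, len = 1376 B, covers [10874, 12249]
Segment 2: SEQ = 12250, len = 1174 B, covers [12250, 13423] [LOST]
Segment 3: SEQ = 13424, len = 321 B, covers [13424, 13744]
In-order data received: bytes [10874, 12249] (segments 1..1).
Segment 2 missing -> gap begins at byte 12250; later segments buffered out of order.
Cumulative ACK = next expected in-order byte = 10874 + 1376 = 12250

12250


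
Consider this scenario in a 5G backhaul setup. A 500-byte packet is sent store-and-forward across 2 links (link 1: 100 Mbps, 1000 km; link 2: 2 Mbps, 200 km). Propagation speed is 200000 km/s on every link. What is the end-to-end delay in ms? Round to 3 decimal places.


Packet = 500 bytes = 4000 bits. Store-and-forward: sum (t_trans + t_prop) per link.
Link 1: t_trans = 4000/(100*10^6) s = 0.0400 ms; t_prop = 1000/200000 s = 5.0000 ms; subtotal = 5.0400 ms
Link 2: t_trans = 4000/(2*10^6) s = 2.0000 ms; t_prop = 200/200000 s = 1.0000 ms; subtotal = 3.0000 ms
End-to-end = 5.0400 + 3.0000 = 8.0400 ms -> 8.040 ms (3 dp)

8.040


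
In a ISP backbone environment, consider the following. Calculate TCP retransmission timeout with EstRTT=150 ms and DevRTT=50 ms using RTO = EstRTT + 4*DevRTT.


Given: EstRTT = 150 ms, DevRTT = 50 ms
Timeout = EstRTT + 4 * DevRTT
4 * DevRTT = 4 * 50 = 200
Timeout = 150 + 200 = 350 ms

350


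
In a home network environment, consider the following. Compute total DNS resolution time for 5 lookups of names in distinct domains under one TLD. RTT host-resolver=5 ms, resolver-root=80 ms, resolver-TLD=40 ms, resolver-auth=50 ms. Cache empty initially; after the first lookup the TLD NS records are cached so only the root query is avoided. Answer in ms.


Lookup 1 (cold cache): local + root + TLD + auth = 5 + 80 + 40 + 50 = 175 ms
Lookups 2..5 (TLD NS cached -> skip root; new domain -> still ask TLD and auth): local + TLD + auth = 5 + 40 + 50 = 95 ms each
Remaining 4 lookups: 4 * 95 = 380 ms
Total = 175 + 380 = 555 ms

555


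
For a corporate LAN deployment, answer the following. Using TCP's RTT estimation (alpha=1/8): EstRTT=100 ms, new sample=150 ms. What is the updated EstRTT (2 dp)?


Given: EstRTT = 100 ms, SampleRTT = 150 ms, alpha = 1/8
New EstRTT = (1 - alpha) * EstRTT + alpha * SampleRTT
(7/8) * 100 = 87.5
(1/8) * 150 = 18.75
New EstRTT = 87.5 + 18.75 = 106.25 ms -> 106.25 ms (2 dp)

106.25


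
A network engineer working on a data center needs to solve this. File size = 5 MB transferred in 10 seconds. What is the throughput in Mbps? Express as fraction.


Given: file = 5 MB, time = 10 s
File in Mb = 5 * 8 = 40 Mb
Throughput = 40 / 10 Mbps
Throughput = 4 Mbps

4


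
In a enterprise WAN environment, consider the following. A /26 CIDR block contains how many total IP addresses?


Given: CIDR prefix /26
Host bits = 32 - 26 = 6
Total addresses = 2^6 = 64

64


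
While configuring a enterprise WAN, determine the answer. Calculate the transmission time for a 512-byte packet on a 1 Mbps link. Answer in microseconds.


Given: packet = 512 bytes, bandwidth = 1 Mbps
Packet in bits = 512 * 8 = 4096 bits
Bandwidth = 1 * 10^6 = 1000000 bps
Time = 4096 / 1000000 seconds
Time in us = 4096 * 10^6 / 1000000 = 4096

4096


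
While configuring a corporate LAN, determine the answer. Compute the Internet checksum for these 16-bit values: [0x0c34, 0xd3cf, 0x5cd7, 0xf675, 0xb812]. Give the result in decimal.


Given words: [0x0c34, 0xd3cf, 0x5cd7, 0xf675, 0xb812]
Step 1: Sum all words
Raw sum = 3124 + 54223 + 23767 + 63093 + 47122 = 191329
Step 2: Fold carry: (60257 + 2) = 60259
One's complement = ~60259 & 0xFFFF = 5276

5276


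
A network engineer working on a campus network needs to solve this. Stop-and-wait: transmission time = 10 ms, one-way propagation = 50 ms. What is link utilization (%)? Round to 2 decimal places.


Given: Ttrans = 10 ms, Tprop = 50 ms
RTT = 2 * Tprop = 2 * 50 = 100 ms
U = Ttrans / (Ttrans + RTT)
U = 10 / (10 + 100)
U = 10 / 110 = 0.090909
U% = 9.09%

9.09


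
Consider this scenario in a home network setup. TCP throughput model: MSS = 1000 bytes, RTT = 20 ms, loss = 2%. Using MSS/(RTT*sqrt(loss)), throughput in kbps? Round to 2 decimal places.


Given: MSS = 1000 bytes, RTT = 20 ms, loss = 2%
RTT in seconds = 20 / 1000 = 0.02
Loss rate = 2% = 0.02
sqrt(loss) = sqrt(0.02) = 0.141421356237
Throughput (bytes/s) = 1000 / (0.02 * 0.141421356237) = 353553.3906
Throughput (kbps) = 353553.3906 * 8 / 1000 = 2828.427125 -> 2828.43 kbps (2 dp)

2828.43


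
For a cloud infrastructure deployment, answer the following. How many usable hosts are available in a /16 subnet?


Given: subnet mask /16
Host bits = 32 - 16 = 16
Total addresses = 2^16 = 65536
Usable hosts = 65536 - 2 (network + broadcast) = 65534

65534


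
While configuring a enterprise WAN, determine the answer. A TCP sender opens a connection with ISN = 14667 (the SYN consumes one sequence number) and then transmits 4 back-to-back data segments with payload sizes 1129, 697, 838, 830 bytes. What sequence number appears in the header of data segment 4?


The SYN occupies sequence number ISN = 14667, so the first data byte is ISN + 1 = 14668.
SEQ of data segment i = (ISN + 1) + sum of payload sizes of segments 1..i-1.
Segment 1: SEQ = 14668, payload = 1129 bytes
Segment 2: SEQ = 15797, payload = 697 bytes
Segment 3: SEQ = 16494, payload = 838 bytes
Segment 4: SEQ = 17332, payload = 830 bytes
SEQ of segment 4 = 14668 + 1129 + 697 + 838 = 17332

17332


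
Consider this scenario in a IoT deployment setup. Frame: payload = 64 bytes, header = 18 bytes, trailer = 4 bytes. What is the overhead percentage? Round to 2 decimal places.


Given: payload = 64 B, header = 18 B, trailer = 4 B
Overhead bytes = header + trailer = 18 + 4 = 22
Total frame = payload + overhead = 64 + 22 = 86
Overhead % = 22 / 86 * 100 = 25.5814% -> 25.58% (2 dp)

25.58


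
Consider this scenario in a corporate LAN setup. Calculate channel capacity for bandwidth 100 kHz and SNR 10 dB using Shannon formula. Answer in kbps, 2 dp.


Given: B = 100 kHz, SNR = 10 dB
SNR linear = 10^(10/10) = 10
1 + SNR = 11
log2(11) = 3.4594316186
C = 100 * 1000 * 3.4594316186 = 345943.1619 bps
C = 345.943162 kbps -> 345.94 kbps (2 dp)

345.94


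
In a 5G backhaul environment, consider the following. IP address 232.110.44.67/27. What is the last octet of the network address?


Given: IP = 232.110.44.67, prefix = /27
Subnet mask = 255.255.255.224
Last octet of IP: 67
Last octet of mask: 224
Network last octet = 67 AND 224 = 64

64


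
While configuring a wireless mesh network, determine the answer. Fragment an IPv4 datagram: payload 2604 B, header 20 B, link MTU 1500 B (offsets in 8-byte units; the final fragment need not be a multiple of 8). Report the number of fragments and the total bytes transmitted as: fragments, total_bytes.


Max data per non-final fragment = floor((MTU - header)/8)*8 = floor((1500 - 20)/8)*8 = floor(1480/8)*8 = 1480 B
Final fragment needs no 8-byte alignment: it can carry up to MTU - header = 1480 B
Non-final fragments needed = ceil((payload - 1480) / 1480) = ceil(1124/1480) = ceil(0.7595) = 1
Number of fragments = 1 + 1 = 2
Fragment sizes (data): 1 * 1480 B + 1124 B (last, 1124 <= 1480 OK)
Total bytes sent = payload + n_frags * header = 2604 + 2*20 = 2604 + 40 = 2644 B

2, 2644


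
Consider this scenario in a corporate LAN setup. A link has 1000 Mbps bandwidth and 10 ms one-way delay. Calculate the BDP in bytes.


Given: bandwidth = 1000 Mbps, delay = 10 ms
BDP in bits = 1000 * 10^6 * 10 / 1000
BDP in bits = 10000000
BDP in bytes = 10000000 / 8 = 1250000

1250000


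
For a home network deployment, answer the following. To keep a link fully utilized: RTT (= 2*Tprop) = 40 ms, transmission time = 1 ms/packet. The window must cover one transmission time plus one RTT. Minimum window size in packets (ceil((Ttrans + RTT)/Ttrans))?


Given: Ttrans = 1 ms, RTT = 40 ms (= 2 * Tprop, Tprop = 20 ms)
Time until first ACK returns = Ttrans + RTT = 1 + 40 = 41 ms
Need W * Ttrans >= Ttrans + RTT  ->  W >= (Ttrans + RTT) / Ttrans
(Ttrans + RTT) / Ttrans = 41 / 1 = 41
W_min = ceil(41) = 41

41


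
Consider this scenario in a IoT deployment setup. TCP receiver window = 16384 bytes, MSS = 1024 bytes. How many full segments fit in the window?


Given: RWND = 16384 bytes, MSS = 1024 bytes
Full segments = floor(RWND / MSS)
Full segments = floor(16384 / 1024)
Full segments = floor(16.0) = 16

16


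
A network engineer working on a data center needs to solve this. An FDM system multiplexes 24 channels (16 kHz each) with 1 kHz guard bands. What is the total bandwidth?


Given: 24 channels, 16 kHz each, guard = 1 kHz
Channel bandwidth = 24 * 16 = 384 kHz
Guard bands = 23 gaps * 1 kHz = 23 kHz
Total = 384 + 23 = 407 kHz

407


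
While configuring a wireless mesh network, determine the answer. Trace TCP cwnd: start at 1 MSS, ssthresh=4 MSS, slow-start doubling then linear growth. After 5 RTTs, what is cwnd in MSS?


RTT 0: cwnd = 1 MSS (initial)
RTT 1: cwnd = 2 MSS (slow start, doubled)
RTT 2: cwnd = 4 MSS (slow start, doubled)
RTT 3: cwnd = 5 MSS (congestion avoidance, +1)
RTT 4: cwnd = 6 MSS (congestion avoidance, +1)
RTT 5: cwnd = 7 MSS (congestion avoidance, +1)

7


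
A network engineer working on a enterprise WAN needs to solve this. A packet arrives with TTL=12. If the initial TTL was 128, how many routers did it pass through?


Given: initial TTL = 128, received TTL = 12
Hops = initial TTL - received TTL
Hops = 128 - 12 = 116

116


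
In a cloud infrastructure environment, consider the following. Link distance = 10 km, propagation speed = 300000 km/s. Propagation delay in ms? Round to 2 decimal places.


Given: distance = 10 km, speed = 300000 km/s
Delay = distance / speed = 10 / 300000 seconds
Delay in ms = 10 * 1000 / 300000
Delay = 0.0333 ms
Rounded to 2 dp = 0.03 ms

0.03


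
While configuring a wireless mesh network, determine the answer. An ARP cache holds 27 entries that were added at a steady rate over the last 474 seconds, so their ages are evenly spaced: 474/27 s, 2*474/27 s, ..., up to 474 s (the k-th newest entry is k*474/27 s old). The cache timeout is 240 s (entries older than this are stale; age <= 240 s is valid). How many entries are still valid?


Ages are k * 474/27 s for k = 1..27 (spacing = 17.5556 s).
Entry k is valid iff k * 474/27 <= 240 iff k <= 27 * 240 / 474 = 13.6709
n_valid = floor(13.6709) = 13
(n_stale = 27 - 13 = 14)

13


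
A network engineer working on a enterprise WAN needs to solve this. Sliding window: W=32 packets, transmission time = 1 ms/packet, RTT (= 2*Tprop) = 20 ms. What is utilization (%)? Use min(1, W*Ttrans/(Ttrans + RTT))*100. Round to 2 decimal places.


Given: W = 32, Ttrans = 1 ms, RTT = 20 ms (= 2 * Tprop, Tprop = 10 ms)
Cycle time = Ttrans + RTT = 1 + 20 = 21 ms (first packet sent until its ACK returns)
W * Ttrans = 32 * 1 = 32 ms of sending per cycle
W * Ttrans / (Ttrans + RTT) = 32 / 21 = 1.523810
U = min(1, 1.523810) = 1.000000
U% = 100.00%

100.00


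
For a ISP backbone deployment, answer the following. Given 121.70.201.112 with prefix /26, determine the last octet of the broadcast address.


Given: IP = 121.70.201.112, prefix = /26
Host bits = 32 - 26 = 6
Network last octet = 112 AND mask = 64
Host part size = 2^6 - 1 = 63
Broadcast last octet = 64 OR 63 = 127

127


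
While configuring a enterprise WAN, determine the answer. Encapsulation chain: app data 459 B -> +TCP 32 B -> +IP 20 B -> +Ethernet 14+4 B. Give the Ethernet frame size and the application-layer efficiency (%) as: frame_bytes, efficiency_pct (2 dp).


TCP segment = 459 + 32 = 491 B
IP packet = 491 + 20 = 511 B
Ethernet frame = 511 + 14 + 4 = 529 B
Efficiency = app / frame = 459 / 529 = 0.867675 = 86.7675% -> 86.77% (2 dp)

529, 86.77


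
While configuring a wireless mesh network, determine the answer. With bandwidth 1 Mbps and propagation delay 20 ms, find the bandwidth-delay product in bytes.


Given: bandwidth = 1 Mbps, delay = 20 ms
BDP in bits = 1 * 10^6 * 20 / 1000
BDP in bits = 20000
BDP in bytes = 20000 / 8 = 2500

2500


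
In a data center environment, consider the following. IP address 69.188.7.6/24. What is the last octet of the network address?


Given: IP = 69.188.7.6, prefix = /24
Subnet mask = 255.255.255.0
Last octet of IP: 6
Last octet of mask: 0
Network last octet = 6 AND 0 = 0

0


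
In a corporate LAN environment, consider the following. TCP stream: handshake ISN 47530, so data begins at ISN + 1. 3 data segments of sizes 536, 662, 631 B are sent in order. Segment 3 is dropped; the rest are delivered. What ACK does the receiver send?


SYN uses sequence number 47530; first data byte = ISN + 1 = 47531.
Segment 1: SEQ = 47531, len = 536 B, covers [47531, 48066]
Segment 2: SEQ = 48067, len = 662 B, covers [48067, 48728]
Segment 3: SEQ = 48729, len = 631 B, covers [48729, 49359] [LOST]
In-order data received: bytes [47531, 48728] (segments 1..2).
Segment 3 missing -> gap begins at byte 48729.
Cumulative ACK = next expected in-order byte = 47531 + 536 + 662 = 48729

48729


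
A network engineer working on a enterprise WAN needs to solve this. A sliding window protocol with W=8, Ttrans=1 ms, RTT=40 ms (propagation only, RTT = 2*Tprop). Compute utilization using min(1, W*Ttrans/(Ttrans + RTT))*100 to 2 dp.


Given: W = 8, Ttrans = 1 ms, RTT = 40 ms (= 2 * Tprop, Tprop = 20 ms)
Cycle time = Ttrans + RTT = 1 + 40 = 41 ms (first packet sent until its ACK returns)
W * Ttrans = 8 * 1 = 8 ms of sending per cycle
W * Ttrans / (Ttrans + RTT) = 8 / 41 = 0.195122
U = min(1, 0.195122) = 0.195122
U% = 19.51%

19.51


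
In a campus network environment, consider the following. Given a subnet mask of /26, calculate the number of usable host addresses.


Given: subnet mask /26
Host bits = 32 - 26 = 6
Total addresses = 2^6 = 64
Usable hosts = 64 - 2 (network + broadcast) = 62

62


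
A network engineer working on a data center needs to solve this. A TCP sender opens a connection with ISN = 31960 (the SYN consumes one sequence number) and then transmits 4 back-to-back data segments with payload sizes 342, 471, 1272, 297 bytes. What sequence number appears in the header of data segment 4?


The SYN occupies sequence number ISN = 31960, so the first data byte is ISN + 1 = 31961.
SEQ of data segment i = (ISN + 1) + sum of payload sizes of segments 1..i-1.
Segment 1: SEQ = 31961, payload = 342 bytes
Segment 2: SEQ = 32303, payload = 471 bytes
Segment 3: SEQ = 32774, payload = 1272 bytes
Segment 4: SEQ = 34046, payload = 297 bytes
SEQ of segment 4 = 31961 + 342 + 471 + 1272 = 34046

34046


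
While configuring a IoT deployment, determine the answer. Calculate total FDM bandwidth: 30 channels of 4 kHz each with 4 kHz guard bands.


Given: 30 channels, 4 kHz each, guard = 4 kHz
Channel bandwidth = 30 * 4 = 120 kHz
Guard bands = 29 gaps * 4 kHz = 116 kHz
Total = 120 + 116 = 236 kHz

236


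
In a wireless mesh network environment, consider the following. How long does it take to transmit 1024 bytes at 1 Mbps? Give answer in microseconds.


Given: packet = 1024 bytes, bandwidth = 1 Mbps
Packet in bits = 1024 * 8 = 8192 bits
Bandwidth = 1 * 10^6 = 1000000 bps
Time = 8192 / 1000000 seconds
Time in us = 8192 * 10^6 / 1000000 = 8192

8192


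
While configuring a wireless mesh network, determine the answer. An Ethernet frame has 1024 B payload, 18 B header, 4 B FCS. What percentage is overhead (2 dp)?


Given: payload = 1024 B, header = 18 B, trailer = 4 B
Overhead bytes = header + trailer = 18 + 4 = 22
Total frame = payload + overhead = 1024 + 22 = 1046
Overhead % = 22 / 1046 * 100 = 2.1033% -> 2.10% (2 dp)

2.10


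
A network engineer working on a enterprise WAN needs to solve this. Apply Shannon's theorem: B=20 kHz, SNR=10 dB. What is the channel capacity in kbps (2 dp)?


Given: B = 20 kHz, SNR = 10 dB
SNR linear = 10^(10/10) = 10
1 + SNR = 11
log2(11) = 3.4594316186
C = 20 * 1000 * 3.4594316186 = 69188.6324 bps
C = 69.188632 kbps -> 69.19 kbps (2 dp)

69.19


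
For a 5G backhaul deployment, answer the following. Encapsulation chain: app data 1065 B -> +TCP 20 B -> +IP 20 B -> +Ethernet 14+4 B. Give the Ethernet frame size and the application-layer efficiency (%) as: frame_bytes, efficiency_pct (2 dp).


TCP segment = 1065 + 20 = 1085 B
IP packet = 1085 + 20 = 1105 B
Ethernet frame = 1105 + 14 + 4 = 1123 B
Efficiency = app / frame = 1065 / 1123 = 0.948353 = 94.8353% -> 94.84% (2 dp)

1123, 94.84


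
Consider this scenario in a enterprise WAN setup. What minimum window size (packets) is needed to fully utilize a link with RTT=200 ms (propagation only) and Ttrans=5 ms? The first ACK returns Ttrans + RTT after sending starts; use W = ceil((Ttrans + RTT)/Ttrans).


Given: Ttrans = 5 ms, RTT = 200 ms (= 2 * Tprop, Tprop = 100 ms)
Time until first ACK returns = Ttrans + RTT = 5 + 200 = 205 ms
Need W * Ttrans >= Ttrans + RTT  ->  W >= (Ttrans + RTT) / Ttrans
(Ttrans + RTT) / Ttrans = 205 / 5 = 41
W_min = ceil(41) = 41

41


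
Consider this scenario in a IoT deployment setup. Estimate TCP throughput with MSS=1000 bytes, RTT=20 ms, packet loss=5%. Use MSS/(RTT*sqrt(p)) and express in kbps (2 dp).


Given: MSS = 1000 bytes, RTT = 20 ms, loss = 5%
RTT in seconds = 20 / 1000 = 0.02
Loss rate = 5% = 0.05
sqrt(loss) = sqrt(0.05) = 0.223606797750
Throughput (bytes/s) = 1000 / (0.02 * 0.223606797750) = 223606.7977
Throughput (kbps) = 223606.7977 * 8 / 1000 = 1788.854382 -> 1788.85 kbps (2 dp)

1788.85


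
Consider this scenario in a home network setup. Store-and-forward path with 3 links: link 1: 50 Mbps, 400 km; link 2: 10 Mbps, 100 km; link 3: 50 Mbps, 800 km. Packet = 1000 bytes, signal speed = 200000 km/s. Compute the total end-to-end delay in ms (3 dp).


Packet = 1000 bytes = 8000 bits. Store-and-forward: sum (t_trans + t_prop) per link.
Link 1: t_trans = 8000/(50*10^6) s = 0.1600 ms; t_prop = 400/200000 s = 2.0000 ms; subtotal = 2.1600 ms
Link 2: t_trans = 8000/(10*10^6) s = 0.8000 ms; t_prop = 100/200000 s = 0.5000 ms; subtotal = 1.3000 ms
Link 3: t_trans = 8000/(50*10^6) s = 0.1600 ms; t_prop = 800/200000 s = 4.0000 ms; subtotal = 4.1600 ms
End-to-end = 2.1600 + 1.3000 + 4.1600 = 7.6200 ms -> 7.620 ms (3 dp)

7.620


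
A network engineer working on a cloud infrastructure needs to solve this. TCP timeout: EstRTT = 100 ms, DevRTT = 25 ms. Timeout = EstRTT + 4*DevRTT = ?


Given: EstRTT = 100 ms, DevRTT = 25 ms
Timeout = EstRTT + 4 * DevRTT
4 * DevRTT = 4 * 25 = 100
Timeout = 100 + 100 = 200 ms

200


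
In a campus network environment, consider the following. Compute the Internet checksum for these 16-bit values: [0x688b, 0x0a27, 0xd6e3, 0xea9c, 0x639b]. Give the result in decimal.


Given words: [0x688b, 0x0a27, 0xd6e3, 0xea9c, 0x639b]
Step 1: Sum all words
Raw sum = 26763 + 2599 + 55011 + 60060 + 25499 = 169932
Step 2: Fold carry: (38860 + 2) = 38862
One's complement = ~38862 & 0xFFFF = 26673

26673


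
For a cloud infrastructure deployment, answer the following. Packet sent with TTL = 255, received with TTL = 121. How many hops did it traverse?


Given: initial TTL = 255, received TTL = 121
Hops = initial TTL - received TTL
Hops = 255 - 121 = 134

134


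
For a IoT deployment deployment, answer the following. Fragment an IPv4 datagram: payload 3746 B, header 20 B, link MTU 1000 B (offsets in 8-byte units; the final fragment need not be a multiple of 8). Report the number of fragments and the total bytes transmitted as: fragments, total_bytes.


Max data per non-final fragment = floor((MTU - header)/8)*8 = floor((1000 - 20)/8)*8 = floor(980/8)*8 = 976 B
Final fragment needs no 8-byte alignment: it can carry up to MTU - header = 980 B
Non-final fragments needed = ceil((payload - 980) / 976) = ceil(2766/976) = ceil(2.8340) = 3
Number of fragments = 3 + 1 = 4
Fragment sizes (data): 3 * 976 B + 818 B (last, 818 <= 980 OK)
Total bytes sent = payload + n_frags * header = 3746 + 4*20 = 3746 + 80 = 3826 B

4, 3826


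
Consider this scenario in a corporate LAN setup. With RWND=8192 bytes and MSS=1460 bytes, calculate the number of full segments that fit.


Given: RWND = 8192 bytes, MSS = 1460 bytes
Full segments = floor(RWND / MSS)
Full segments = floor(8192 / 1460)
Full segments = floor(5.611) = 5

5


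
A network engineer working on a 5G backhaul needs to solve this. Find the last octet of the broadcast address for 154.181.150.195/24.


Given: IP = 154.181.150.195, prefix = /24
Host bits = 32 - 24 = 8
Network last octet = 195 AND mask = 0
Host part size = 2^8 - 1 = 255
Broadcast last octet = 0 OR 255 = 255

255


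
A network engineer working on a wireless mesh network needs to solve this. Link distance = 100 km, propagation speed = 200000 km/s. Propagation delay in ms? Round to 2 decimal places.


Given: distance = 100 km, speed = 200000 km/s
Delay = distance / speed = 100 / 200000 seconds
Delay in ms = 100 * 1000 / 200000
Delay = 0.5000 ms
Rounded to 2 dp = 0.50 ms

0.50


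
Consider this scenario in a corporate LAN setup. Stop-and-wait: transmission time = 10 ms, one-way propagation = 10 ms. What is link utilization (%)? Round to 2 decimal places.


Given: Ttrans = 10 ms, Tprop = 10 ms
RTT = 2 * Tprop = 2 * 10 = 20 ms
U = Ttrans / (Ttrans + RTT)
U = 10 / (10 + 20)
U = 10 / 30 = 0.333333
U% = 33.33%

33.33


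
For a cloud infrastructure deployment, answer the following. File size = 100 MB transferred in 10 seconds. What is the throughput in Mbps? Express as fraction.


Given: file = 100 MB, time = 10 s
File in Mb = 100 * 8 = 800 Mb
Throughput = 800 / 10 Mbps
Throughput = 80 Mbps

80


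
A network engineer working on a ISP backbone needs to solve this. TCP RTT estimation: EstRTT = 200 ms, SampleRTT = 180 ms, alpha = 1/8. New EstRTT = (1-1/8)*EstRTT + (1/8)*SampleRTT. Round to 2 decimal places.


Given: EstRTT = 200 ms, SampleRTT = 180 ms, alpha = 1/8
New EstRTT = (1 - alpha) * EstRTT + alpha * SampleRTT
(7/8) * 200 = 175
(1/8) * 180 = 22.5
New EstRTT = 175 + 22.5 = 197.5 ms -> 197.50 ms (2 dp)

197.50


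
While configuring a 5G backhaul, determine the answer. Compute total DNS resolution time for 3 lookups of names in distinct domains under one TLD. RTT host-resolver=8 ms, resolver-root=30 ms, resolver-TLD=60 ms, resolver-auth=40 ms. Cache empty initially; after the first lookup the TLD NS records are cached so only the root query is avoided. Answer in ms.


Lookup 1 (cold cache): local + root + TLD + auth = 8 + 30 + 60 + 40 = 138 ms
Lookups 2..3 (TLD NS cached -> skip root; new domain -> still ask TLD and auth): local + TLD + auth = 8 + 60 + 40 = 108 ms each
Remaining 2 lookups: 2 * 108 = 216 ms
Total = 138 + 216 = 354 ms

354


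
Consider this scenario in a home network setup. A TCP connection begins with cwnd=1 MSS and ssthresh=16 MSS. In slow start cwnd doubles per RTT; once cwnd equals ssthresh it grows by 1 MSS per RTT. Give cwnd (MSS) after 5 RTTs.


RTT 0: cwnd = 1 MSS (initial)
RTT 1: cwnd = 2 MSS (slow start, doubled)
RTT 2: cwnd = 4 MSS (slow start, doubled)
RTT 3: cwnd = 8 MSS (slow start, doubled)
RTT 4: cwnd = 16 MSS (slow start, doubled)
RTT 5: cwnd = 17 MSS (congestion avoidance, +1)

17


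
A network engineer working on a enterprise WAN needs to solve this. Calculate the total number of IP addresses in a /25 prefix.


Given: CIDR prefix /25
Host bits = 32 - 25 = 7
Total addresses = 2^7 = 128

128


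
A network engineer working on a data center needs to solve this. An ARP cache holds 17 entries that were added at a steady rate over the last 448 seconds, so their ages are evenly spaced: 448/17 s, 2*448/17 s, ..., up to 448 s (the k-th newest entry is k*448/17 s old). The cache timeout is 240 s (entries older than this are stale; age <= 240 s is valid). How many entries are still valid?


Ages are k * 448/17 s for k = 1..17 (spacing = 26.3529 s).
Entry k is valid iff k * 448/17 <= 240 iff k <= 17 * 240 / 448 = 9.1071
n_valid = floor(9.1071) = 9
(n_stale = 17 - 9 = 8)

9


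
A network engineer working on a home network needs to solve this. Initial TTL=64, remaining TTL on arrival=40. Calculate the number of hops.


Given: initial TTL = 64, received TTL = 40
Hops = initial TTL - received TTL
Hops = 64 - 40 = 24

24


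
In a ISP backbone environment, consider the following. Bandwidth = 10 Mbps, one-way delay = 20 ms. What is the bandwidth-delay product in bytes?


Given: bandwidth = 10 Mbps, delay = 20 ms
BDP in bits = 10 * 10^6 * 20 / 1000
BDP in bits = 200000
BDP in bytes = 200000 / 8 = 25000

25000


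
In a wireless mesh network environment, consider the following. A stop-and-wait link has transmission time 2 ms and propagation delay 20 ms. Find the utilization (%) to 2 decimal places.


Given: Ttrans = 2 ms, Tprop = 20 ms
RTT = 2 * Tprop = 2 * 20 = 40 ms
U = Ttrans / (Ttrans + RTT)
U = 2 / (2 + 40)
U = 2 / 42 = 0.047619
U% = 4.76%

4.76


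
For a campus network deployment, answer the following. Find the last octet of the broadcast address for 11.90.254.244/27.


Given: IP = 11.90.254.244, prefix = /27
Host bits = 32 - 27 = 5
Network last octet = 244 AND mask = 224
Host part size = 2^5 - 1 = 31
Broadcast last octet = 224 OR 31 = 255

255


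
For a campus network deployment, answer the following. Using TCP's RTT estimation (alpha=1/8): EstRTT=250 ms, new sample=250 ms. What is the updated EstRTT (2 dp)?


Given: EstRTT = 250 ms, SampleRTT = 250 ms, alpha = 1/8
New EstRTT = (1 - alpha) * EstRTT + alpha * SampleRTT
(7/8) * 250 = 218.75
(1/8) * 250 = 31.25
New EstRTT = 218.75 + 31.25 = 250 ms -> 250.00 ms (2 dp)

250.00


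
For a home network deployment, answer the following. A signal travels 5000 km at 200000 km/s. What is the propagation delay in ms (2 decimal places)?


Given: distance = 5000 km, speed = 200000 km/s
Delay = distance / speed = 5000 / 200000 seconds
Delay in ms = 5000 * 1000 / 200000
Delay = 25.0000 ms
Rounded to 2 dp = 25.00 ms

25.00


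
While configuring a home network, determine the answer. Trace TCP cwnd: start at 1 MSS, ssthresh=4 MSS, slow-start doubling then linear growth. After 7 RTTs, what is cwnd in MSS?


RTT 0: cwnd = 1 MSS (initial)
RTT 1: cwnd = 2 MSS (slow start, doubled)
RTT 2: cwnd = 4 MSS (slow start, doubled)
RTT 3: cwnd = 5 MSS (congestion avoidance, +1)
RTT 4: cwnd = 6 MSS (congestion avoidance, +1)
RTT 5: cwnd = 7 MSS (congestion avoidance, +1)
RTT 6: cwnd = 8 MSS (congestion avoidance, +1)
RTT 7: cwnd = 9 MSS (congestion avoidance, +1)

9


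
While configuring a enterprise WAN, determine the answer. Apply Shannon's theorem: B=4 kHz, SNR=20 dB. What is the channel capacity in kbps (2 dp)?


Given: B = 4 kHz, SNR = 20 dB
SNR linear = 10^(20/10) = 100
1 + SNR = 101
log2(101) = 6.6582114828
C = 4 * 1000 * 6.6582114828 = 26632.8459 bps
C = 26.632846 kbps -> 26.63 kbps (2 dp)

26.63


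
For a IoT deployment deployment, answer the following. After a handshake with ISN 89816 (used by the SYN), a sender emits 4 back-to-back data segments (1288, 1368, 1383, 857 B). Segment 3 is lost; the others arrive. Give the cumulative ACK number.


SYN uses sequence number 89816; first data byte = ISN + 1 = 89817.
Segment 1: SEQ = 89817, len = 1288 B, covers [89817, 91104]
Segment 2: SEQ = 91105, len = 1368 B, covers [91105, 92472]
Segment 3: SEQ = 92473, len = 1383 B, covers [92473, 93855] [LOST]
Segment 4: SEQ = 93856, len = 857 B, covers [93856, 94712]
In-order data received: bytes [89817, 92472] (segments 1..2).
Segment 3 missing -> gap begins at byte 92473; later segments buffered out of order.
Cumulative ACK = next expected in-order byte = 89817 + 1288 + 1368 = 92473

92473
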